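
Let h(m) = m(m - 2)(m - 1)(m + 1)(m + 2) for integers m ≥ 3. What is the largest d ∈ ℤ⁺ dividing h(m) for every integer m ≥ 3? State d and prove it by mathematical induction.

Computing the first values: h(3) = 120 and h(4) = 720; gcd(120, 720) = 120, so d ≤ 120.
We prove 120 | m(m - 2)(m - 1)(m + 1)(m + 2) for all m ≥ 3 by induction on m.
For the base case m = 3: h(3) = 120 = 120·(1), so 120 | h(3).
Inductive step: assume the claim holds for m = j, i.e. 120 | h(j). Then
h(j+1) − h(j) = (j-1)·j·(j+1)·(j+2)·(j+3) − (j-2)·(j-1)·j·(j+1)·(j+2) = (j-1)·j·(j+1)·(j+2)·[(j+3) − (j-2)] = 5·(j-1)·j·(j+1)·(j+2). The product of 4 consecutive integers is divisible by (4)! = 24, so h(j+1) − h(j) is divisible by 5·24 = 120. By the inductive hypothesis 120 | h(j), hence 120 | h(j+1).
By induction, the statement is established for all m ≥ 3.
Therefore the largest such d is 120.

d = 120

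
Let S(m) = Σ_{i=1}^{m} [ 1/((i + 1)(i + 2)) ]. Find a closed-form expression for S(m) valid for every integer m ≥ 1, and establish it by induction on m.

S(m) = m/(2(m + 2))

We claim S(m) = m/(2(m + 2)) for all m ≥ 1.
For the base case m = 1: S(1) = 1/6, and the closed form gives 1/6. They agree.
Suppose the result is true for m = i, so S(i) = i/(2(i + 2)).
Then S(i+1) = S(i) + (1/((i + 2)(i + 3))) = (i/(2(i + 2))) + (1/((i + 2)(i + 3))).
Simplifying, S(i+1) = (i + 1)/(2(i + 3)) = (i+1)/(2((i+1) + 2)),
which is the closed form with m = i+1.
By induction, the statement is established for all m ≥ 1.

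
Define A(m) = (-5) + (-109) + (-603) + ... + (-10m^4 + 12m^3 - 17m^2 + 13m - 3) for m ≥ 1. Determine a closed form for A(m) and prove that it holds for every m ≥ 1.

A(m) = -m(2m^4 + 2m^3 + 3m^2 - m - 1)

We claim A(m) = -m(2m^4 + 2m^3 + 3m^2 - m - 1) for all m ≥ 1.
For the base case m = 1: A(1) = -5, and the closed form gives -5. They agree.
For the inductive step, assume it holds for an arbitrary i ≥ 1, so A(i) = i(-2i^4 - 2i^3 - 3i^2 + i + 1).
Then A(i+1) = A(i) + (-10i^4 - 28i^3 - 41i^2 - 25i - 5) = (i(-2i^4 - 2i^3 - 3i^2 + i + 1)) + (-10i^4 - 28i^3 - 41i^2 - 25i - 5).
Simplifying, A(i+1) = -(i + 1)(2i^4 + 10i^3 + 21i^2 + 19i + 5) = -(i+1)(2(i+1)^4 + 2(i+1)^3 + 3(i+1)^2 - (i+1) - 1),
which is the closed form with m = i+1.
Hence, by induction on m, the claim holds for every m ≥ 1.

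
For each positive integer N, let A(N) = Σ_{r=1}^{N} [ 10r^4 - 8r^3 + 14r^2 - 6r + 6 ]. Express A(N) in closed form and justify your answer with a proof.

A(N) = N(2N^4 + 3N^3 + 4N^2 + 2N + 5)

We claim A(N) = N(2N^4 + 3N^3 + 4N^2 + 2N + 5) for all N ≥ 1.
When N = 1: A(1) = 16, and the closed form gives 16. They agree.
Inductive step: suppose the statement holds for some r ≥ 1, so A(r) = r(2r^4 + 3r^3 + 4r^2 + 2r + 5).
Then A(r+1) = A(r) + (10r^4 + 32r^3 + 50r^2 + 38r + 16) = (r(2r^4 + 3r^3 + 4r^2 + 2r + 5)) + (10r^4 + 32r^3 + 50r^2 + 38r + 16).
Simplifying, A(r+1) = (r + 1)(2r^4 + 11r^3 + 25r^2 + 27r + 16) = (r+1)(2(r+1)^4 + 3(r+1)^3 + 4(r+1)^2 + 2(r+1) + 5),
which is the closed form with N = r+1.
By induction, the statement is established for all N ≥ 1.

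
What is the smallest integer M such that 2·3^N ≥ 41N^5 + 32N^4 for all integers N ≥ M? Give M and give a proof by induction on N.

At N = 15: 28697814 < 32754375, so the inequality fails and M ≥ 16. We prove 2·3^N ≥ 41N^5 + 32N^4 for all N ≥ 16.
Base step (N = 16): 2·3^N = 86093442 and 41N^5 + 32N^4 = 45088768, so 86093442 ≥ 45088768.
Suppose the result is true for N = j, so 2·3^j ≥ 41j^5 + 32j^4.
Then 2·3^(j + 1) = 3·(2·3^j) ≥ 3·(41j^5 + 32j^4).
Also, for j ≥ 16 we have 3·(41j^5 + 32j^4) ≥ 41(j+1)^5 + 32(j+1)^4, since 3·(41j^5 + 32j^4) − (41(j+1)^5 + 32(j+1)^4) = 82j^5 - 141j^4 - 538j^3 - 602j^2 - 333j - 73, which is nonnegative for all j ≥ 16.
Combining, 2·3^(j + 1) ≥ 41(j+1)^5 + 32(j+1)^4.
This completes the induction.
Hence the smallest such M is 16.

M = 16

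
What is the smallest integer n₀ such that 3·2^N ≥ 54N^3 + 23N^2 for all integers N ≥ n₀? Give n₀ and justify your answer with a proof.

n₀ = 17

At N = 16: 196608 < 227072, so the inequality fails and n₀ ≥ 17. We prove 3·2^N ≥ 54N^3 + 23N^2 for all N ≥ 17.
Base case (N = 17): 3·2^N = 393216 and 54N^3 + 23N^2 = 271949, so 393216 ≥ 271949.
Suppose the result is true for N = k, so 3·2^k ≥ 54k^3 + 23k^2.
Then 3·2^(k + 1) = 2·(3·2^k) ≥ 2·(54k^3 + 23k^2).
Also, for k ≥ 17 we have 2·(54k^3 + 23k^2) ≥ 54(k+1)^3 + 23(k+1)^2, since 2·(54k^3 + 23k^2) − (54(k+1)^3 + 23(k+1)^2) = 54k^3 - 139k^2 - 208k - 77, which is nonnegative for all k ≥ 17.
Combining, 3·2^(k + 1) ≥ 54(k+1)^3 + 23(k+1)^2.
By induction, the statement is established for all N ≥ 17.
Hence the smallest such n₀ is 17.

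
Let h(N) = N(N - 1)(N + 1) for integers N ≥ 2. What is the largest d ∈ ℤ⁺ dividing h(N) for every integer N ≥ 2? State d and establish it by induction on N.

d = 6

Computing the first values: h(2) = 6 and h(3) = 24; gcd(6, 24) = 6, so d ≤ 6.
We prove 6 | N(N - 1)(N + 1) for all N ≥ 2 by induction on N.
When N = 2: h(2) = 6 = 6·(1), so 6 | h(2).
Suppose the result is true for N = r, i.e. 6 | h(r). Then
h(r+1) − h(r) = r·(r+1)·(r+2) − (r-1)·r·(r+1) = r·(r+1)·[(r+2) − (r-1)] = 3·r·(r+1). The product of 2 consecutive integers is divisible by (2)! = 2, so h(r+1) − h(r) is divisible by 3·2 = 6. By the inductive hypothesis 6 | h(r), hence 6 | h(r+1).
By the principle of mathematical induction, the result holds for all N ≥ 2.
Therefore the largest such d is 6.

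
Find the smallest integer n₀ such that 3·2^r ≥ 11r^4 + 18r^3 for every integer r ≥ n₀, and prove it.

n₀ = 19

At r = 18: 786432 < 1259712, so the inequality fails and n₀ ≥ 19. We prove 3·2^r ≥ 11r^4 + 18r^3 for all r ≥ 19.
Base case (r = 19): 3·2^r = 1572864 and 11r^4 + 18r^3 = 1556993, so 1572864 ≥ 1556993.
For the inductive step, assume it holds for an arbitrary j ≥ 19, so 3·2^j ≥ 11j^4 + 18j^3.
Then 3·2^(j + 1) = 2·(3·2^j) ≥ 2·(11j^4 + 18j^3).
Also, for j ≥ 19 we have 2·(11j^4 + 18j^3) ≥ 11(j+1)^4 + 18(j+1)^3, since 2·(11j^4 + 18j^3) − (11(j+1)^4 + 18(j+1)^3) = 11j^4 - 26j^3 - 120j^2 - 98j - 29, which is nonnegative for all j ≥ 19.
Combining, 3·2^(j + 1) ≥ 11(j+1)^4 + 18(j+1)^3.
By the principle of mathematical induction, the result holds for all r ≥ 19.
Hence the smallest such n₀ is 19.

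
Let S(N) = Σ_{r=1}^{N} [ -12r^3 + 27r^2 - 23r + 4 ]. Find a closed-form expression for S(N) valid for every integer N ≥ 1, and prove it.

We claim S(N) = -N(3N^3 - 3N^2 + N + 3) for all N ≥ 1.
Base case (N = 1): S(1) = -4, and the closed form gives -4. They agree.
Suppose the result is true for N = r, so S(r) = r(-3r^3 + 3r^2 - r - 3).
Then S(r+1) = S(r) + (-12r^3 - 9r^2 - 5r - 4) = (r(-3r^3 + 3r^2 - r - 3)) + (-12r^3 - 9r^2 - 5r - 4).
Simplifying, S(r+1) = -(r + 1)(3r^3 + 6r^2 + 4r + 4) = -(r+1)(3(r+1)^3 - 3(r+1)^2 + (r+1) + 3),
which is the closed form with N = r+1.
By induction, the statement is established for all N ≥ 1.

S(N) = -N(3N^3 - 3N^2 + N + 3)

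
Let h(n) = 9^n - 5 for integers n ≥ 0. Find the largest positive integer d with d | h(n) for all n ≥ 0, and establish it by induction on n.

Computing the first values: h(0) = -4 and h(1) = 4; gcd(-4, 4) = 4, so d ≤ 4.
We prove 4 | 9^n - 5 for all n ≥ 0 by induction on n.
When n = 0: h(0) = -4 = 4·(-1), so 4 | h(0).
Suppose the result is true for n = i, i.e. 4 | h(i). Then
h(i+1) = 9^(i+1) - 5 = 9·(9^i - 5) + 40 = 9·h(i) + 40. The first term is divisible by 4 by the inductive hypothesis, and 40 is divisible by 4. Hence 4 | h(i+1).
This completes the induction.
Therefore the largest such d is 4.

d = 4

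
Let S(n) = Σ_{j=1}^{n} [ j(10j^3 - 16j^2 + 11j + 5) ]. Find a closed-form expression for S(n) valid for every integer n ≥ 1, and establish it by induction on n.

We claim S(n) = n(n + 1)(2n^3 - n^2 + 4) for all n ≥ 1.
When n = 1: S(1) = 10, and the closed form gives 10. They agree.
Suppose the result is true for n = j, so S(j) = j(2j^4 + j^3 - j^2 + 4j + 4).
Then S(j+1) = S(j) + (10j^4 + 24j^3 + 23j^2 + 19j + 10) = (j(2j^4 + j^3 - j^2 + 4j + 4)) + (10j^4 + 24j^3 + 23j^2 + 19j + 10).
Simplifying, S(j+1) = (j + 1)(j + 2)(2j^3 + 5j^2 + 4j + 5) = (j+1)((j+1) + 1)(2(j+1)^3 - (j+1)^2 + 4),
which is the closed form with n = j+1.
By the principle of mathematical induction, the result holds for all n ≥ 1.

S(n) = n(n + 1)(2n^3 - n^2 + 4)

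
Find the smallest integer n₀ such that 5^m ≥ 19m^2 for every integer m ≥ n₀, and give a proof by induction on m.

n₀ = 4

At m = 3: 125 < 171, so the inequality fails and n₀ ≥ 4. We prove 5^m ≥ 19m^2 for all m ≥ 4.
Base case (m = 4): 5^m = 625 and 19m^2 = 304, so 625 ≥ 304.
Suppose the result is true for m = k, so 5^k ≥ 19k^2.
Then 5^(k + 1) = 5·(5^k) ≥ 5·(19k^2).
Also, for k ≥ 4 we have 5·(19k^2) ≥ 19(k+1)^2, since 5 ≥ (1 + 1/k)^2 for all k ≥ 4.
Combining, 5^(k + 1) ≥ 19(k+1)^2.
By the principle of mathematical induction, the result holds for all m ≥ 4.
Hence the smallest such n₀ is 4.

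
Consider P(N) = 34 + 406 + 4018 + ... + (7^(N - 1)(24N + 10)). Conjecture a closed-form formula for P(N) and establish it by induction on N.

P(N) = 7^N(4N + 1) - 1

We claim P(N) = 7^N(4N + 1) - 1 for all N ≥ 1.
Base step (N = 1): P(1) = 34, and the closed form gives 34. They agree.
Inductive step: suppose the statement holds for some i ≥ 1, so P(i) = 7^i(4i + 1) - 1.
Then P(i+1) = P(i) + (7^i(24i + 34)) = (7^i(4i + 1) - 1) + (7^i(24i + 34)).
Simplifying, P(i+1) = 28·7^i·i + 35·7^i - 1 = 7^(i+1)(4(i+1) + 1) - 1,
which is the closed form with N = i+1.
By the principle of mathematical induction, the result holds for all N ≥ 1.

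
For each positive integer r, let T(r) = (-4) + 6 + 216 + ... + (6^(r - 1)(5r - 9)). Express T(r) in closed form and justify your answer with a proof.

We claim T(r) = 6^r(r - 2) + 2 for all r ≥ 1.
For the base case r = 1: T(1) = -4, and the closed form gives -4. They agree.
Suppose the result is true for r = m, so T(m) = 6^m(m - 2) + 2.
Then T(m+1) = T(m) + (6^m(5m - 4)) = (6^m(m - 2) + 2) + (6^m(5m - 4)).
Simplifying, T(m+1) = 6·6^m·m - 6·6^m + 2 = 6^(m+1)((m+1) - 2) + 2,
which is the closed form with r = m+1.
By induction, the statement is established for all r ≥ 1.

T(r) = 6^r(r - 2) + 2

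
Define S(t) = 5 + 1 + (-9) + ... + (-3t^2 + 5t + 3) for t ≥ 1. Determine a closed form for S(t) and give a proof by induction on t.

We claim S(t) = -t(t^2 - t - 5) for all t ≥ 1.
Base case (t = 1): S(1) = 5, and the closed form gives 5. They agree.
Suppose the result is true for t = i, so S(i) = i(-i^2 + i + 5).
Then S(i+1) = S(i) + (-3i^2 - i + 5) = (i(-i^2 + i + 5)) + (-3i^2 - i + 5).
Simplifying, S(i+1) = -(i + 1)(i^2 + i - 5) = -(i+1)((i+1)^2 - (i+1) - 5),
which is the closed form with t = i+1.
By induction, the statement is established for all t ≥ 1.

S(t) = -t(t^2 - t - 5)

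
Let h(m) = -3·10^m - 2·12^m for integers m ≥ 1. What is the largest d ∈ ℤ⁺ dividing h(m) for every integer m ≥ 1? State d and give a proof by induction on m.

d = 6

Computing the first values: h(1) = -54 and h(2) = -588; gcd(-54, -588) = 6, so d ≤ 6.
We prove 6 | -3·10^m - 2·12^m for all m ≥ 1 by induction on m.
Base case (m = 1): h(1) = -54 = 6·(-9), so 6 | h(1).
Inductive step: assume the claim holds for m = i, i.e. 6 | h(i). Then
h(i+1) − 12·h(i) = (-3·10^(i+1) - 2·12^(i+1)) − 12·(-3·10^i - 2·12^i) = (-3)·10^i·(10 − 12) = (6)·10^i. Since 6 | h(i) by the inductive hypothesis, 6 | 12·h(i); and 6 | 6 since 6 = 6·1. Therefore 6 | h(i+1).
By induction, the statement is established for all m ≥ 1.
Therefore the largest such d is 6.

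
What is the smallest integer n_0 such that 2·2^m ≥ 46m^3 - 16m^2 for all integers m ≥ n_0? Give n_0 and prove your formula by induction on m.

n_0 = 17

At m = 16: 131072 < 184320, so the inequality fails and n_0 ≥ 17. We prove 2·2^m ≥ 46m^3 - 16m^2 for all m ≥ 17.
Base case (m = 17): 2·2^m = 262144 and 46m^3 - 16m^2 = 221374, so 262144 ≥ 221374.
Inductive step: assume the claim holds for m = r, so 2·2^r ≥ 46r^3 - 16r^2.
Then 2·2^(r + 1) = 2·(2·2^r) ≥ 2·(46r^3 - 16r^2).
Also, for r ≥ 17 we have 2·(46r^3 - 16r^2) ≥ 46(r+1)^3 - 16(r+1)^2, since 2·(46r^3 - 16r^2) − (46(r+1)^3 - 16(r+1)^2) = 46r^3 - 154r^2 - 106r - 30, which is nonnegative for all r ≥ 17.
Combining, 2·2^(r + 1) ≥ 46(r+1)^3 - 16(r+1)^2.
Hence, by induction on m, the claim holds for every m ≥ 17.
Hence the smallest such n_0 is 17.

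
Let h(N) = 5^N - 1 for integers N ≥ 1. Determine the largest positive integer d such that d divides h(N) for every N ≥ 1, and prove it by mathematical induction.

d = 4

Computing the first values: h(1) = 4 and h(2) = 24; gcd(4, 24) = 4, so d ≤ 4.
We prove 4 | 5^N - 1 for all N ≥ 1 by induction on N.
Base step (N = 1): h(1) = 4 = 4·(1), so 4 | h(1).
Suppose the result is true for N = k, i.e. 4 | h(k). Then
5^{k+1} − 1^{k+1} = 5·5^k − 1·1^k = 5·(5^k − 1^k) + (4)·1^k. The first term is divisible by 4 by the inductive hypothesis, and the second term (4)·1^k is divisible by 4 since 4 | 4. Hence 4 | h(k+1).
Hence, by induction on N, the claim holds for every N ≥ 1.
Therefore the largest such d is 4.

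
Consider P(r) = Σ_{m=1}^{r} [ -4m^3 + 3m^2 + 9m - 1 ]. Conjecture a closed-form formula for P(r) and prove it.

P(r) = -r(r^3 + r^2 - 5r - 4)

We claim P(r) = -r(r^3 + r^2 - 5r - 4) for all r ≥ 1.
When r = 1: P(1) = 7, and the closed form gives 7. They agree.
Inductive step: suppose the statement holds for some m ≥ 1, so P(m) = m(-m^3 - m^2 + 5m + 4).
Then P(m+1) = P(m) + (-4m^3 - 9m^2 + 3m + 7) = (m(-m^3 - m^2 + 5m + 4)) + (-4m^3 - 9m^2 + 3m + 7).
Simplifying, P(m+1) = -(m + 1)(m^3 + 4m^2 - 7) = -(m+1)((m+1)^3 + (m+1)^2 - 5(m+1) - 4),
which is the closed form with r = m+1.
Hence, by induction on r, the claim holds for every r ≥ 1.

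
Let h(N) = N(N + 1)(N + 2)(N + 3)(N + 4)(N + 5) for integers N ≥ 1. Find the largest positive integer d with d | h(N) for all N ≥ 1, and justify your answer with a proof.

Computing the first values: h(1) = 720 and h(2) = 5040; gcd(720, 5040) = 720, so d ≤ 720.
We prove 720 | N(N + 1)(N + 2)(N + 3)(N + 4)(N + 5) for all N ≥ 1 by induction on N.
Base case (N = 1): h(1) = 720 = 720·(1), so 720 | h(1).
Inductive step: suppose the statement holds for some p ≥ 1, i.e. 720 | h(p). Then
h(p+1) − h(p) = (p+1)·(p+2)·(p+3)·(p+4)·(p+5)·(p+6) − p·(p+1)·(p+2)·(p+3)·(p+4)·(p+5) = (p+1)·(p+2)·(p+3)·(p+4)·(p+5)·[(p+6) − p] = 6·(p+1)·(p+2)·(p+3)·(p+4)·(p+5). The product of 5 consecutive integers is divisible by (5)! = 120, so h(p+1) − h(p) is divisible by 6·120 = 720. By the inductive hypothesis 720 | h(p), hence 720 | h(p+1).
This completes the induction.
Therefore the largest such d is 720.

d = 720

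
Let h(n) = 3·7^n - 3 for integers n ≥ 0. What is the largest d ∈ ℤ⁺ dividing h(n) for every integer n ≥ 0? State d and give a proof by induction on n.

d = 18

Computing the first values: h(0) = 0 and h(1) = 18; gcd(0, 18) = 18, so d ≤ 18.
We prove 18 | 3·7^n - 3 for all n ≥ 0 by induction on n.
When n = 0: h(0) = 0 = 18·(0), so 18 | h(0).
Inductive step: suppose the statement holds for some k ≥ 0, i.e. 18 | h(k). Then
h(k+1) = 3·7^(k+1) - 3 = 7·(3·7^k - 3) + 18 = 7·h(k) + 18. The first term is divisible by 18 by the inductive hypothesis, and 18 is divisible by 18. Hence 18 | h(k+1).
Hence, by induction on n, the claim holds for every n ≥ 0.
Therefore the largest such d is 18.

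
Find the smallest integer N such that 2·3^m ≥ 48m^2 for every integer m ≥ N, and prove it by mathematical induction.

At m = 6: 1458 < 1728, so the inequality fails and N ≥ 7. We prove 2·3^m ≥ 48m^2 for all m ≥ 7.
For the base case m = 7: 2·3^m = 4374 and 48m^2 = 2352, so 4374 ≥ 2352.
Inductive step: assume the claim holds for m = j, so 2·3^j ≥ 48j^2.
Then 2·3^(j + 1) = 3·(2·3^j) ≥ 3·(48j^2).
Also, for j ≥ 7 we have 3·(48j^2) ≥ 48(j+1)^2, since 3 ≥ (1 + 1/j)^2 for all j ≥ 7.
Combining, 2·3^(j + 1) ≥ 48(j+1)^2.
This completes the induction.
Hence the smallest such N is 7.

N = 7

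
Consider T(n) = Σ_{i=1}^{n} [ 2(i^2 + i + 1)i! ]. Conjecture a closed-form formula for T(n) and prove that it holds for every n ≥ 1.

We claim T(n) = (2n + 2)(n + 1)! - 2 for all n ≥ 1.
Base case (n = 1): T(1) = 6, and the closed form gives 6. They agree.
Inductive step: assume the claim holds for n = i, so T(i) = (2i + 2)(i + 1)! - 2.
Then T(i+1) = T(i) + (2(i^2 + 3i + 3)(i + 1)!) = ((2i + 2)(i + 1)! - 2) + (2(i^2 + 3i + 3)(i + 1)!).
Simplifying, T(i+1) = (2(i+1) + 2)((i+1) + 1)! - 2,
which is the closed form with n = i+1.
By the principle of mathematical induction, the result holds for all n ≥ 1.

T(n) = (2n + 2)(n + 1)! - 2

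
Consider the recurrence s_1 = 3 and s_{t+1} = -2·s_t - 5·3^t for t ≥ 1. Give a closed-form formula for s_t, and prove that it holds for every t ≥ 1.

s_t = -3(-2)^t - 3^t

Computing the first terms: s_1 = 3, s_2 = -21, s_3 = -3. This suggests s_t = -3(-2)^t - 3^t.
When t = 1: the formula gives 3 = 3 = s_1.
Inductive step: assume the claim holds for t = p, so s_p = -3(-2)^p - 3^p.
Then s_{p+1} = -2·s_p - 5·3^p = -2·(-3(-2)^p - 3^p) - 5·3^p = -3(-2)^(p + 1) - 3^(p + 1),
which is the claimed formula at t = p+1.
Hence, by induction on t, the claim holds for every t ≥ 1.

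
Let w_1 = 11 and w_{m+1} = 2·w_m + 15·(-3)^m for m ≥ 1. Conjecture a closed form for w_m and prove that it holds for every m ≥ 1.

w_m = (-3)^(m + 1) + 2^m

Computing the first terms: w_1 = 11, w_2 = -23, w_3 = 89. This suggests w_m = (-3)^(m + 1) + 2^m.
Base case (m = 1): the formula gives 11 = 11 = w_1.
For the inductive step, assume it holds for an arbitrary i ≥ 1, so w_i = (-3)^(i + 1) + 2^i.
Then w_{i+1} = 2·w_i + 15·(-3)^i = 2·((-3)^(i + 1) + 2^i) + 15·(-3)^i = (-3)^(i + 2) + 2^(i + 1) = (-3)^((i+1) + 1) + 2^(i+1),
which is the claimed formula at m = i+1.
Hence, by induction on m, the claim holds for every m ≥ 1.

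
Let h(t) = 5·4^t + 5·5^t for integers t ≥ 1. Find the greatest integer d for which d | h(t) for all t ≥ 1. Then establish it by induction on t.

d = 5

Computing the first values: h(1) = 45 and h(2) = 205; gcd(45, 205) = 5, so d ≤ 5.
We prove 5 | 5·4^t + 5·5^t for all t ≥ 1 by induction on t.
When t = 1: h(1) = 45 = 5·(9), so 5 | h(1).
Inductive step: assume the claim holds for t = i, i.e. 5 | h(i). Then
h(i+1) − 5·h(i) = (5·4^(i+1) + 5·5^(i+1)) − 5·(5·4^i + 5·5^i) = (5)·4^i·(4 − 5) = (-5)·4^i. Since 5 | h(i) by the inductive hypothesis, 5 | 5·h(i); and 5 | -5 since -5 = 5·-1. Therefore 5 | h(i+1).
Hence, by induction on t, the claim holds for every t ≥ 1.
Therefore the largest such d is 5.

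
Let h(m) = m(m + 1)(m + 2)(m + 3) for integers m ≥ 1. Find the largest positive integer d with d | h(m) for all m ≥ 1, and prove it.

d = 24

Computing the first values: h(1) = 24 and h(2) = 120; gcd(24, 120) = 24, so d ≤ 24.
We prove 24 | m(m + 1)(m + 2)(m + 3) for all m ≥ 1 by induction on m.
For the base case m = 1: h(1) = 24 = 24·(1), so 24 | h(1).
Inductive step: suppose the statement holds for some k ≥ 1, i.e. 24 | h(k). Then
h(k+1) − h(k) = (k+1)·(k+2)·(k+3)·(k+4) − k·(k+1)·(k+2)·(k+3) = (k+1)·(k+2)·(k+3)·[(k+4) − k] = 4·(k+1)·(k+2)·(k+3). The product of 3 consecutive integers is divisible by (3)! = 6, so h(k+1) − h(k) is divisible by 4·6 = 24. By the inductive hypothesis 24 | h(k), hence 24 | h(k+1).
Hence, by induction on m, the claim holds for every m ≥ 1.
Therefore the largest such d is 24.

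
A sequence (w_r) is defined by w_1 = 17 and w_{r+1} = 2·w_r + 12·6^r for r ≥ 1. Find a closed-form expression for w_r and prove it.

w_r = -2^(r - 1) + 3·6^r

Computing the first terms: w_1 = 17, w_2 = 106, w_3 = 644. This suggests w_r = -2^(r - 1) + 3·6^r.
Base step (r = 1): the formula gives 17 = 17 = w_1.
Suppose the result is true for r = j, so w_j = -2^(j - 1) + 3·6^j.
Then w_{j+1} = 2·w_j + 12·6^j = 2·(-2^(j - 1) + 3·6^j) + 12·6^j = -2^j + 3·6^(j + 1) = -2^((j+1) - 1) + 3·6^(j+1),
which is the claimed formula at r = j+1.
By the principle of mathematical induction, the result holds for all r ≥ 1.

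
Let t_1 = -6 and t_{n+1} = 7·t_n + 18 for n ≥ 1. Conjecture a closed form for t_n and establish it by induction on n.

Computing the first terms: t_1 = -6, t_2 = -24, t_3 = -150. This suggests t_n = -3·7^(n - 1) - 3.
When n = 1: the formula gives -6 = -6 = t_1.
Inductive step: suppose the statement holds for some j ≥ 1, so t_j = -3·7^(j - 1) - 3.
Then t_{j+1} = 7·t_j + 18 = 7·(-3·7^(j - 1) - 3) + 18 = -3·7^j - 3 = -3·7^((j+1) - 1) - 3,
which is the claimed formula at n = j+1.
Hence, by induction on n, the claim holds for every n ≥ 1.

t_n = -3·7^(n - 1) - 3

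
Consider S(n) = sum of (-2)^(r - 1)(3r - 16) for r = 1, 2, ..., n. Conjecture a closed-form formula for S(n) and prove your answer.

We claim S(n) = (-2)^n(-n + 5) - 5 for all n ≥ 1.
Base step (n = 1): S(1) = -13, and the closed form gives -13. They agree.
Inductive step: assume the claim holds for n = r, so S(r) = (-2)^r(-r + 5) - 5.
Then S(r+1) = S(r) + ((-2)^r(3r - 13)) = ((-2)^r(-r + 5) - 5) + ((-2)^r(3r - 13)).
Simplifying, S(r+1) = -(-2)^(r + 1)r + (-2)^(r + 3) - 5 = (-2)^(r+1)(-(r+1) + 5) - 5,
which is the closed form with n = r+1.
This completes the induction.

S(n) = (-2)^n(-n + 5) - 5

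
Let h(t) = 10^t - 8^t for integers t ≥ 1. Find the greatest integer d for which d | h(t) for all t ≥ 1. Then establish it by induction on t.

d = 2

Computing the first values: h(1) = 2 and h(2) = 36; gcd(2, 36) = 2, so d ≤ 2.
We prove 2 | 10^t - 8^t for all t ≥ 1 by induction on t.
When t = 1: h(1) = 2 = 2·(1), so 2 | h(1).
Suppose the result is true for t = m, i.e. 2 | h(m). Then
10^{m+1} − 8^{m+1} = 10·10^m − 8·8^m = 10·(10^m − 8^m) + (2)·8^m. The first term is divisible by 2 by the inductive hypothesis, and the second term (2)·8^m is divisible by 2 since 2 | 2. Hence 2 | h(m+1).
Hence, by induction on t, the claim holds for every t ≥ 1.
Therefore the largest such d is 2.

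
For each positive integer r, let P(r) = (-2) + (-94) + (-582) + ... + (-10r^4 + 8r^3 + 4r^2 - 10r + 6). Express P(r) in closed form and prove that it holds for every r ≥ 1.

P(r) = -r(2r^4 + 3r^3 - 2r^2 + r - 2)

We claim P(r) = -r(2r^4 + 3r^3 - 2r^2 + r - 2) for all r ≥ 1.
Base case (r = 1): P(1) = -2, and the closed form gives -2. They agree.
Inductive step: suppose the statement holds for some k ≥ 1, so P(k) = k(-2k^4 - 3k^3 + 2k^2 - k + 2).
Then P(k+1) = P(k) + (-10k^4 - 32k^3 - 32k^2 - 18k - 2) = (k(-2k^4 - 3k^3 + 2k^2 - k + 2)) + (-10k^4 - 32k^3 - 32k^2 - 18k - 2).
Simplifying, P(k+1) = -(k + 1)(2k^4 + 11k^3 + 19k^2 + 14k + 2) = -(k+1)(2(k+1)^4 + 3(k+1)^3 - 2(k+1)^2 + (k+1) - 2),
which is the closed form with r = k+1.
This completes the induction.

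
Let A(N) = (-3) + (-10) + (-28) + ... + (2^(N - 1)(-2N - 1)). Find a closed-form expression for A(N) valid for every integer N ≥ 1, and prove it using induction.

A(N) = 2^N(-2N + 1) - 1

We claim A(N) = 2^N(-2N + 1) - 1 for all N ≥ 1.
For the base case N = 1: A(1) = -3, and the closed form gives -3. They agree.
Suppose the result is true for N = k, so A(k) = 2^k(-2k + 1) - 1.
Then A(k+1) = A(k) + (2^k(-2k - 3)) = (2^k(-2k + 1) - 1) + (2^k(-2k - 3)).
Simplifying, A(k+1) = -4·2^k·k - 2·2^k - 1 = 2^(k+1)(-2(k+1) + 1) - 1,
which is the closed form with N = k+1.
Hence, by induction on N, the claim holds for every N ≥ 1.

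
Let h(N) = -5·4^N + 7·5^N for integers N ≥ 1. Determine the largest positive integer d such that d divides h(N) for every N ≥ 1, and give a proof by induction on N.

Computing the first values: h(1) = 15 and h(2) = 95; gcd(15, 95) = 5, so d ≤ 5.
We prove 5 | -5·4^N + 7·5^N for all N ≥ 1 by induction on N.
Base case (N = 1): h(1) = 15 = 5·(3), so 5 | h(1).
Suppose the result is true for N = k, i.e. 5 | h(k). Then
h(k+1) − 5·h(k) = (-5·4^(k+1) + 7·5^(k+1)) − 5·(-5·4^k + 7·5^k) = (-5)·4^k·(4 − 5) = (5)·4^k. Since 5 | h(k) by the inductive hypothesis, 5 | 5·h(k); and 5 | 5 since 5 = 5·1. Therefore 5 | h(k+1).
By the principle of mathematical induction, the result holds for all N ≥ 1.
Therefore the largest such d is 5.

d = 5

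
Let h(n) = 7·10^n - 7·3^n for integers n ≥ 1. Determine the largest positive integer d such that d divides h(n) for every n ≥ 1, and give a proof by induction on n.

d = 49

Computing the first values: h(1) = 49 and h(2) = 637; gcd(49, 637) = 49, so d ≤ 49.
We prove 49 | 7·10^n - 7·3^n for all n ≥ 1 by induction on n.
Base case (n = 1): h(1) = 49 = 49·(1), so 49 | h(1).
Suppose the result is true for n = j, i.e. 49 | h(j). Then
h(j+1) − 10·h(j) = (7·10^(j+1) - 7·3^(j+1)) − 10·(7·10^j - 7·3^j) = (-7)·3^j·(3 − 10) = (49)·3^j. Since 49 | h(j) by the inductive hypothesis, 49 | 10·h(j); and 49 | 49 since 49 = 49·1. Therefore 49 | h(j+1).
Hence, by induction on n, the claim holds for every n ≥ 1.
Therefore the largest such d is 49.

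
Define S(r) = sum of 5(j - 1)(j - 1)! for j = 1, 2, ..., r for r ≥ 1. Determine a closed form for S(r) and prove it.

We claim S(r) = 5r! - 5 for all r ≥ 1.
When r = 1: S(1) = 0, and the closed form gives 0. They agree.
Inductive step: assume the claim holds for r = j, so S(j) = 5j! - 5.
Then S(j+1) = S(j) + (5j·j!) = (5j! - 5) + (5j·j!).
Simplifying, S(j+1) = 5(j+1)! - 5,
which is the closed form with r = j+1.
By the principle of mathematical induction, the result holds for all r ≥ 1.

S(r) = 5r! - 5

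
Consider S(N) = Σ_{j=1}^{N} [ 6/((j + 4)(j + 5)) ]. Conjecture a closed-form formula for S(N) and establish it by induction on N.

We claim S(N) = 6N/(5(N + 5)) for all N ≥ 1.
For the base case N = 1: S(1) = 1/5, and the closed form gives 1/5. They agree.
Inductive step: suppose the statement holds for some j ≥ 1, so S(j) = 6j/(5(j + 5)).
Then S(j+1) = S(j) + (6/((j + 5)(j + 6))) = (6j/(5(j + 5))) + (6/((j + 5)(j + 6))).
Simplifying, S(j+1) = 6(j + 1)/(5(j + 6)) = 6(j+1)/(5((j+1) + 5)),
which is the closed form with N = j+1.
By induction, the statement is established for all N ≥ 1.

S(N) = 6N/(5(N + 5))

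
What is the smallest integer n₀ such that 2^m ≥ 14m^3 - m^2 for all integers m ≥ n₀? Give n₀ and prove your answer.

n₀ = 16

At m = 15: 32768 < 47025, so the inequality fails and n₀ ≥ 16. We prove 2^m ≥ 14m^3 - m^2 for all m ≥ 16.
Base case (m = 16): 2^m = 65536 and 14m^3 - m^2 = 57088, so 65536 ≥ 57088.
Suppose the result is true for m = p, so 2^p ≥ 14p^3 - p^2.
Then 2^(p + 1) = 2·(2^p) ≥ 2·(14p^3 - p^2).
Also, for p ≥ 16 we have 2·(14p^3 - p^2) ≥ 14(p+1)^3 - (p+1)^2, since 2·(14p^3 - p^2) − (14(p+1)^3 - (p+1)^2) = 14p^3 - 43p^2 - 40p - 13, which is nonnegative for all p ≥ 16.
Combining, 2^(p + 1) ≥ 14(p+1)^3 - (p+1)^2.
Hence, by induction on m, the claim holds for every m ≥ 16.
Hence the smallest such n₀ is 16.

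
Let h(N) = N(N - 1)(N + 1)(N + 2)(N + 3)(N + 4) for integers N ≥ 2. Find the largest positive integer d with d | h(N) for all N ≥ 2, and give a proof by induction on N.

Computing the first values: h(2) = 720 and h(3) = 5040; gcd(720, 5040) = 720, so d ≤ 720.
We prove 720 | N(N - 1)(N + 1)(N + 2)(N + 3)(N + 4) for all N ≥ 2 by induction on N.
For the base case N = 2: h(2) = 720 = 720·(1), so 720 | h(2).
Suppose the result is true for N = i, i.e. 720 | h(i). Then
h(i+1) − h(i) = i·(i+1)·(i+2)·(i+3)·(i+4)·(i+5) − (i-1)·i·(i+1)·(i+2)·(i+3)·(i+4) = i·(i+1)·(i+2)·(i+3)·(i+4)·[(i+5) − (i-1)] = 6·i·(i+1)·(i+2)·(i+3)·(i+4). The product of 5 consecutive integers is divisible by (5)! = 120, so h(i+1) − h(i) is divisible by 6·120 = 720. By the inductive hypothesis 720 | h(i), hence 720 | h(i+1).
By the principle of mathematical induction, the result holds for all N ≥ 2.
Therefore the largest such d is 720.

d = 720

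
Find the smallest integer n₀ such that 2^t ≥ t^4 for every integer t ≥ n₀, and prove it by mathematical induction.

At t = 15: 32768 < 50625, so the inequality fails and n₀ ≥ 16. We prove 2^t ≥ t^4 for all t ≥ 16.
Base case (t = 16): 2^t = 65536 and t^4 = 65536, so 65536 ≥ 65536.
Inductive step: suppose the statement holds for some r ≥ 16, so 2^r ≥ r^4.
Then 2^(r + 1) = 2·(2^r) ≥ 2·(r^4).
Also, for r ≥ 16 we have 2·(r^4) ≥ (r+1)^4, since 2 ≥ (1 + 1/r)^4 for all r ≥ 16.
Combining, 2^(r + 1) ≥ (r+1)^4.
This completes the induction.
Hence the smallest such n₀ is 16.

n₀ = 16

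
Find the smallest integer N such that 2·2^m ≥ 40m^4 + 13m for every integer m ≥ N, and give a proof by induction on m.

At m = 22: 8388608 < 9370526, so the inequality fails and N ≥ 23. We prove 2·2^m ≥ 40m^4 + 13m for all m ≥ 23.
When m = 23: 2·2^m = 16777216 and 40m^4 + 13m = 11193939, so 16777216 ≥ 11193939.
For the inductive step, assume it holds for an arbitrary i ≥ 23, so 2·2^i ≥ 40i^4 + 13i.
Then 2·2^(i + 1) = 2·(2·2^i) ≥ 2·(40i^4 + 13i).
Also, for i ≥ 23 we have 2·(40i^4 + 13i) ≥ 40(i+1)^4 + 13(i+1), since 2·(40i^4 + 13i) − (40(i+1)^4 + 13(i+1)) = 40i^4 - 160i^3 - 240i^2 - 147i - 53, which is nonnegative for all i ≥ 23.
Combining, 2·2^(i + 1) ≥ 40(i+1)^4 + 13(i+1).
By the principle of mathematical induction, the result holds for all m ≥ 23.
Hence the smallest such N is 23.

N = 23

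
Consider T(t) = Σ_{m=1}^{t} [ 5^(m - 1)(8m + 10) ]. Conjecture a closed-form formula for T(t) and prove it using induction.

T(t) = 2·5^t(t + 1) - 2

We claim T(t) = 2·5^t(t + 1) - 2 for all t ≥ 1.
Base case (t = 1): T(1) = 18, and the closed form gives 18. They agree.
Inductive step: assume the claim holds for t = m, so T(m) = 2·5^m(m + 1) - 2.
Then T(m+1) = T(m) + (5^m(8m + 18)) = (2·5^m(m + 1) - 2) + (5^m(8m + 18)).
Simplifying, T(m+1) = 10·5^m·m + 20·5^m - 2 = 2·5^(m+1)((m+1) + 1) - 2,
which is the closed form with t = m+1.
By the principle of mathematical induction, the result holds for all t ≥ 1.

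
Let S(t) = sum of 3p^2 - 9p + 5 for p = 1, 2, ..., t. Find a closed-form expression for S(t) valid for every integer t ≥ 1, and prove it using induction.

We claim S(t) = t(t^2 - 3t + 1) for all t ≥ 1.
Base case (t = 1): S(1) = -1, and the closed form gives -1. They agree.
For the inductive step, assume it holds for an arbitrary p ≥ 1, so S(p) = p(p^2 - 3p + 1).
Then S(p+1) = S(p) + (3p^2 - 3p - 1) = (p(p^2 - 3p + 1)) + (3p^2 - 3p - 1).
Simplifying, S(p+1) = (p + 1)(p^2 - p - 1) = (p+1)((p+1)^2 - 3(p+1) + 1),
which is the closed form with t = p+1.
By the principle of mathematical induction, the result holds for all t ≥ 1.

S(t) = t(t^2 - 3t + 1)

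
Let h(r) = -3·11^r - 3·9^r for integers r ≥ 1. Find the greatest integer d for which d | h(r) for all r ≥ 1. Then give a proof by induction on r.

d = 6

Computing the first values: h(1) = -60 and h(2) = -606; gcd(-60, -606) = 6, so d ≤ 6.
We prove 6 | -3·11^r - 3·9^r for all r ≥ 1 by induction on r.
For the base case r = 1: h(1) = -60 = 6·(-10), so 6 | h(1).
Inductive step: assume the claim holds for r = p, i.e. 6 | h(p). Then
h(p+1) − 11·h(p) = (-3·11^(p+1) - 3·9^(p+1)) − 11·(-3·11^p - 3·9^p) = (-3)·9^p·(9 − 11) = (6)·9^p. Since 6 | h(p) by the inductive hypothesis, 6 | 11·h(p); and 6 | 6 since 6 = 6·1. Therefore 6 | h(p+1).
Hence, by induction on r, the claim holds for every r ≥ 1.
Therefore the largest such d is 6.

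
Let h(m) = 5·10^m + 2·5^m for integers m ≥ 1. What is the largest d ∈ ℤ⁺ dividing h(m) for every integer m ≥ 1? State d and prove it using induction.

Computing the first values: h(1) = 60 and h(2) = 550; gcd(60, 550) = 10, so d ≤ 10.
We prove 10 | 5·10^m + 2·5^m for all m ≥ 1 by induction on m.
Base case (m = 1): h(1) = 60 = 10·(6), so 10 | h(1).
Inductive step: assume the claim holds for m = k, i.e. 10 | h(k). Then
h(k+1) − 10·h(k) = (5·10^(k+1) + 2·5^(k+1)) − 10·(5·10^k + 2·5^k) = (2)·5^k·(5 − 10) = (-10)·5^k. Since 10 | h(k) by the inductive hypothesis, 10 | 10·h(k); and 10 | -10 since -10 = 10·-1. Therefore 10 | h(k+1).
By the principle of mathematical induction, the result holds for all m ≥ 1.
Therefore the largest such d is 10.

d = 10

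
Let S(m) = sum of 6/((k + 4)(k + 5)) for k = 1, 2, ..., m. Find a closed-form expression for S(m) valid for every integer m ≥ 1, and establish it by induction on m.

We claim S(m) = 6m/(5(m + 5)) for all m ≥ 1.
Base case (m = 1): S(1) = 1/5, and the closed form gives 1/5. They agree.
For the inductive step, assume it holds for an arbitrary k ≥ 1, so S(k) = 6k/(5(k + 5)).
Then S(k+1) = S(k) + (6/((k + 5)(k + 6))) = (6k/(5(k + 5))) + (6/((k + 5)(k + 6))).
Simplifying, S(k+1) = 6(k + 1)/(5(k + 6)) = 6(k+1)/(5((k+1) + 5)),
which is the closed form with m = k+1.
Hence, by induction on m, the claim holds for every m ≥ 1.

S(m) = 6m/(5(m + 5))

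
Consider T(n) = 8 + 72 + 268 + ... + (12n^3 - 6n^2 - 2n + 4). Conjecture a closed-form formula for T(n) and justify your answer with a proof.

T(n) = n(3n^3 + 4n^2 - n + 2)

We claim T(n) = n(3n^3 + 4n^2 - n + 2) for all n ≥ 1.
Base case (n = 1): T(1) = 8, and the closed form gives 8. They agree.
Inductive step: assume the claim holds for n = r, so T(r) = r(3r^3 + 4r^2 - r + 2).
Then T(r+1) = T(r) + (12r^3 + 30r^2 + 22r + 8) = (r(3r^3 + 4r^2 - r + 2)) + (12r^3 + 30r^2 + 22r + 8).
Simplifying, T(r+1) = (r + 1)(3r^3 + 13r^2 + 16r + 8) = (r+1)(3(r+1)^3 + 4(r+1)^2 - (r+1) + 2),
which is the closed form with n = r+1.
By the principle of mathematical induction, the result holds for all n ≥ 1.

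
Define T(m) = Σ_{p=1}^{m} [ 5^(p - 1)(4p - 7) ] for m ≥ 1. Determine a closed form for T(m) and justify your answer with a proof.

T(m) = 5^m(m - 2) + 2

We claim T(m) = 5^m(m - 2) + 2 for all m ≥ 1.
Base step (m = 1): T(1) = -3, and the closed form gives -3. They agree.
For the inductive step, assume it holds for an arbitrary p ≥ 1, so T(p) = 5^p(p - 2) + 2.
Then T(p+1) = T(p) + (5^p(4p - 3)) = (5^p(p - 2) + 2) + (5^p(4p - 3)).
Simplifying, T(p+1) = 5^(p + 1)p - 5^(p + 1) + 2 = 5^(p+1)((p+1) - 2) + 2,
which is the closed form with m = p+1.
By the principle of mathematical induction, the result holds for all m ≥ 1.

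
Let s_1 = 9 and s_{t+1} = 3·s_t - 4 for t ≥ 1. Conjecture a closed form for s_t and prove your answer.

s_t = 7·3^(t - 1) + 2

Computing the first terms: s_1 = 9, s_2 = 23, s_3 = 65. This suggests s_t = 7·3^(t - 1) + 2.
Base case (t = 1): the formula gives 9 = 9 = s_1.
Inductive step: assume the claim holds for t = i, so s_i = 7·3^(i - 1) + 2.
Then s_{i+1} = 3·s_i - 4 = 3·(7·3^(i - 1) + 2) - 4 = 7·3^i + 2 = 7·3^((i+1) - 1) + 2,
which is the claimed formula at t = i+1.
Hence, by induction on t, the claim holds for every t ≥ 1.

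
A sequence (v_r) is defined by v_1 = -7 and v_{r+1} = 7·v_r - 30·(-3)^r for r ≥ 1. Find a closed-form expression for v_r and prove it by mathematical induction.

Computing the first terms: v_1 = -7, v_2 = 41, v_3 = 17. This suggests v_r = -(-3)^(r + 1) + 2·7^(r - 1).
When r = 1: the formula gives -7 = -7 = v_1.
Inductive step: suppose the statement holds for some j ≥ 1, so v_j = -(-3)^(j + 1) + 2·7^(j - 1).
Then v_{j+1} = 7·v_j - 30·(-3)^j = 7·(-(-3)^(j + 1) + 2·7^(j - 1)) - 30·(-3)^j = -(-3)^(j + 2) + 2·7^j = -(-3)^((j+1) + 1) + 2·7^((j+1) - 1),
which is the claimed formula at r = j+1.
By induction, the statement is established for all r ≥ 1.

v_r = -(-3)^(r + 1) + 2·7^(r - 1)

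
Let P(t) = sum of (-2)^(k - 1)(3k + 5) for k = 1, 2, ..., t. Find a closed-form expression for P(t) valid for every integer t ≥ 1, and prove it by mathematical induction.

P(t) = -(-2)^t(t + 2) + 2

We claim P(t) = -(-2)^t(t + 2) + 2 for all t ≥ 1.
When t = 1: P(1) = 8, and the closed form gives 8. They agree.
Suppose the result is true for t = k, so P(k) = -(-2)^k(k + 2) + 2.
Then P(k+1) = P(k) + ((-2)^k(3k + 8)) = (-(-2)^k(k + 2) + 2) + ((-2)^k(3k + 8)).
Simplifying, P(k+1) = 2(-2)^k·k + 6(-2)^k + 2 = -(-2)^(k+1)((k+1) + 2) + 2,
which is the closed form with t = k+1.
Hence, by induction on t, the claim holds for every t ≥ 1.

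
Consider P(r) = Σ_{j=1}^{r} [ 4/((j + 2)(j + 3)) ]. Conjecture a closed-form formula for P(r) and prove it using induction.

P(r) = 4r/(3(r + 3))

We claim P(r) = 4r/(3(r + 3)) for all r ≥ 1.
For the base case r = 1: P(1) = 1/3, and the closed form gives 1/3. They agree.
For the inductive step, assume it holds for an arbitrary j ≥ 1, so P(j) = 4j/(3(j + 3)).
Then P(j+1) = P(j) + (4/((j + 3)(j + 4))) = (4j/(3(j + 3))) + (4/((j + 3)(j + 4))).
Simplifying, P(j+1) = 4(j + 1)/(3(j + 4)) = 4(j+1)/(3((j+1) + 3)),
which is the closed form with r = j+1.
This completes the induction.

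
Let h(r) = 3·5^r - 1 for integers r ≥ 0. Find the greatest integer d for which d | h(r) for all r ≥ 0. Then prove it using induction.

Computing the first values: h(0) = 2 and h(1) = 14; gcd(2, 14) = 2, so d ≤ 2.
We prove 2 | 3·5^r - 1 for all r ≥ 0 by induction on r.
Base step (r = 0): h(0) = 2 = 2·(1), so 2 | h(0).
For the inductive step, assume it holds for an arbitrary k ≥ 0, i.e. 2 | h(k). Then
h(k+1) = 3·5^(k+1) - 1 = 5·(3·5^k - 1) + 4 = 5·h(k) + 4. The first term is divisible by 2 by the inductive hypothesis, and 4 is divisible by 2. Hence 2 | h(k+1).
By induction, the statement is established for all r ≥ 0.
Therefore the largest such d is 2.

d = 2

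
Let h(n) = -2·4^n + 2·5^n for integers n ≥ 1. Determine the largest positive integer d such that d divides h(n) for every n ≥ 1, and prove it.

d = 2

Computing the first values: h(1) = 2 and h(2) = 18; gcd(2, 18) = 2, so d ≤ 2.
We prove 2 | -2·4^n + 2·5^n for all n ≥ 1 by induction on n.
When n = 1: h(1) = 2 = 2·(1), so 2 | h(1).
For the inductive step, assume it holds for an arbitrary m ≥ 1, i.e. 2 | h(m). Then
h(m+1) − 5·h(m) = (-2·4^(m+1) + 2·5^(m+1)) − 5·(-2·4^m + 2·5^m) = (-2)·4^m·(4 − 5) = (2)·4^m. Since 2 | h(m) by the inductive hypothesis, 2 | 5·h(m); and 2 | 2 since 2 = 2·1. Therefore 2 | h(m+1).
By induction, the statement is established for all n ≥ 1.
Therefore the largest such d is 2.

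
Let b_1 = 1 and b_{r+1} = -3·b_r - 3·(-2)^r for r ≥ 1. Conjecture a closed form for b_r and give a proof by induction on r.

b_r = -3(-2)^r - 5(-3)^(r - 1)

Computing the first terms: b_1 = 1, b_2 = 3, b_3 = -21. This suggests b_r = -3(-2)^r - 5(-3)^(r - 1).
Base case (r = 1): the formula gives 1 = 1 = b_1.
Inductive step: suppose the statement holds for some i ≥ 1, so b_i = -3(-2)^i - 5(-3)^(i - 1).
Then b_{i+1} = -3·b_i - 3·(-2)^i = -3·(-3(-2)^i - 5(-3)^(i - 1)) - 3·(-2)^i = -3(-2)^(i + 1) - 5(-3)^i = -3(-2)^(i+1) - 5(-3)^((i+1) - 1),
which is the claimed formula at r = i+1.
By induction, the statement is established for all r ≥ 1.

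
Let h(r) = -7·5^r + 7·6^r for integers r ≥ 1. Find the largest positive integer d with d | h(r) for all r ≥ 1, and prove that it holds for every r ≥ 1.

d = 7

Computing the first values: h(1) = 7 and h(2) = 77; gcd(7, 77) = 7, so d ≤ 7.
We prove 7 | -7·5^r + 7·6^r for all r ≥ 1 by induction on r.
Base case (r = 1): h(1) = 7 = 7·(1), so 7 | h(1).
For the inductive step, assume it holds for an arbitrary p ≥ 1, i.e. 7 | h(p). Then
h(p+1) − 6·h(p) = (-7·5^(p+1) + 7·6^(p+1)) − 6·(-7·5^p + 7·6^p) = (-7)·5^p·(5 − 6) = (7)·5^p. Since 7 | h(p) by the inductive hypothesis, 7 | 6·h(p); and 7 | 7 since 7 = 7·1. Therefore 7 | h(p+1).
Hence, by induction on r, the claim holds for every r ≥ 1.
Therefore the largest such d is 7.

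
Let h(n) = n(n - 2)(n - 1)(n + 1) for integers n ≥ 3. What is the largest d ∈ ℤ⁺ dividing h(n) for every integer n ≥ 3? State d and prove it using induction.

d = 24

Computing the first values: h(3) = 24 and h(4) = 120; gcd(24, 120) = 24, so d ≤ 24.
We prove 24 | n(n - 2)(n - 1)(n + 1) for all n ≥ 3 by induction on n.
For the base case n = 3: h(3) = 24 = 24·(1), so 24 | h(3).
Inductive step: assume the claim holds for n = k, i.e. 24 | h(k). Then
h(k+1) − h(k) = (k-1)·k·(k+1)·(k+2) − (k-2)·(k-1)·k·(k+1) = (k-1)·k·(k+1)·[(k+2) − (k-2)] = 4·(k-1)·k·(k+1). The product of 3 consecutive integers is divisible by (3)! = 6, so h(k+1) − h(k) is divisible by 4·6 = 24. By the inductive hypothesis 24 | h(k), hence 24 | h(k+1).
This completes the induction.
Therefore the largest such d is 24.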